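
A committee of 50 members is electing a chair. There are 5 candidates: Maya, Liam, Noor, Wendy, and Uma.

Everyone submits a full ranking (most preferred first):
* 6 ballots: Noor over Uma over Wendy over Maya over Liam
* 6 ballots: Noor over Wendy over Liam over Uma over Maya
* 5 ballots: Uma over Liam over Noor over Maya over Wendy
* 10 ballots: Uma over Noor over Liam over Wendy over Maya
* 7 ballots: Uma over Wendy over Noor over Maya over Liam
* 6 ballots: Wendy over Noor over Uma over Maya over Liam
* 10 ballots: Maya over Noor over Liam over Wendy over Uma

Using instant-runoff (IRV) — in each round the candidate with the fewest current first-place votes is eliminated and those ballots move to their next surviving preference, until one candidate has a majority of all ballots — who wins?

Round 1: Maya 10, Liam 0, Noor 12, Wendy 6, Uma 22. Liam eliminated.
Round 2: Maya 10, Noor 12, Wendy 6, Uma 22. Wendy eliminated.
Round 3: Maya 10, Noor 18, Uma 22. Maya eliminated.
Round 4: Noor 28, Uma 22. Noor has a majority (≥26).

Noor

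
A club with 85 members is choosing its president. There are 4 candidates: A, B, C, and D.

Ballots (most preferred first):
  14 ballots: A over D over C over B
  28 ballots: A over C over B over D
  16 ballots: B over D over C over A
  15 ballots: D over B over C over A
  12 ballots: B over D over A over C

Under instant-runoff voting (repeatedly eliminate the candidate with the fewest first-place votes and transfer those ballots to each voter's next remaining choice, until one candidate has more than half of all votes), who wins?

Round 1: A 42, B 28, C 0, D 15. C eliminated.
Round 2: A 42, B 28, D 15. D eliminated.
Round 3: A 42, B 43. B has a majority (≥43).

B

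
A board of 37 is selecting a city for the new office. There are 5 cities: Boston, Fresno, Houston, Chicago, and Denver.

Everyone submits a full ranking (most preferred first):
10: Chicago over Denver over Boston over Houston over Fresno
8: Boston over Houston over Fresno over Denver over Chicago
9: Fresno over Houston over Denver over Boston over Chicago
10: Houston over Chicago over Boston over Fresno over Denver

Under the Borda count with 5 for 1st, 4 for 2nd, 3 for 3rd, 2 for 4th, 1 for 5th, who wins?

Houston

Boston: 10×3 + 8×5 + 9×2 + 10×3 = 118
Fresno: 10×1 + 8×3 + 9×5 + 10×2 = 99
Houston: 10×2 + 8×4 + 9×4 + 10×5 = 138
Chicago: 10×5 + 8×1 + 9×1 + 10×4 = 107
Denver: 10×4 + 8×2 + 9×3 + 10×1 = 93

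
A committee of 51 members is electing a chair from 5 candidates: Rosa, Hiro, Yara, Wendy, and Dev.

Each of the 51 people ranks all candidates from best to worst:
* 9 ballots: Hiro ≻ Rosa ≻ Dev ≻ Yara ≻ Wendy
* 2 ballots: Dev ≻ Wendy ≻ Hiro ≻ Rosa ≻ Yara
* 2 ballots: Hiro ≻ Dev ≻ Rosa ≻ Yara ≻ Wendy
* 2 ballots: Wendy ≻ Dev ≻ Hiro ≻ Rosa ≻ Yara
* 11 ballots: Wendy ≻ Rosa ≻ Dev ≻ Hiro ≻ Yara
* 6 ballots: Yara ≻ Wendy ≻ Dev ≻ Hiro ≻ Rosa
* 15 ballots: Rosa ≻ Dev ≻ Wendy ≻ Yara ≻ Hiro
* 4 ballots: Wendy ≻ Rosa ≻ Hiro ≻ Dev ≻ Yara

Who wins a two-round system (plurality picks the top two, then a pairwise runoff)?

Round 1 first-place votes: Rosa 15, Hiro 11, Yara 6, Wendy 17, Dev 2. Wendy and Rosa advance.
Runoff: Wendy is ranked above Rosa on 25 ballots, Rosa above Wendy on 26.

Rosa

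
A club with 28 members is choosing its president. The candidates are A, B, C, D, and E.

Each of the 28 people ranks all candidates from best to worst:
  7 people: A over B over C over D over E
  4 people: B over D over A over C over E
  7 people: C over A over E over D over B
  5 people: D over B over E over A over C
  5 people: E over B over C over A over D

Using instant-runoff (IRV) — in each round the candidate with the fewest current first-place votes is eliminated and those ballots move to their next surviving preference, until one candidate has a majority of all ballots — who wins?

C

Round 1: A 7, B 4, C 7, D 5, E 5. B eliminated.
Round 2: A 7, C 7, D 9, E 5. E eliminated.
Round 3: A 7, C 12, D 9. A eliminated.
Round 4: C 19, D 9. C has a majority (≥15).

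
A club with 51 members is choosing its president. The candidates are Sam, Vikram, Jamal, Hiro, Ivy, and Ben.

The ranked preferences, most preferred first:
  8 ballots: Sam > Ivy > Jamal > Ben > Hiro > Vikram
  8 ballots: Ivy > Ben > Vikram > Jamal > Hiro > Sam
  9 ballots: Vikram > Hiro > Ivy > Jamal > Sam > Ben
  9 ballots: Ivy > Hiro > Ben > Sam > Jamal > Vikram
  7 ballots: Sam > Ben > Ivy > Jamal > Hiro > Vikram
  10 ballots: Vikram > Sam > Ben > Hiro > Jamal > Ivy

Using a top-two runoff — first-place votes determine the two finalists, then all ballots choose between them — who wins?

Ivy

Round 1 first-place votes: Sam 15, Vikram 19, Jamal 0, Hiro 0, Ivy 17, Ben 0. Vikram and Ivy advance.
Runoff: Vikram is ranked above Ivy on 19 ballots, Ivy above Vikram on 32.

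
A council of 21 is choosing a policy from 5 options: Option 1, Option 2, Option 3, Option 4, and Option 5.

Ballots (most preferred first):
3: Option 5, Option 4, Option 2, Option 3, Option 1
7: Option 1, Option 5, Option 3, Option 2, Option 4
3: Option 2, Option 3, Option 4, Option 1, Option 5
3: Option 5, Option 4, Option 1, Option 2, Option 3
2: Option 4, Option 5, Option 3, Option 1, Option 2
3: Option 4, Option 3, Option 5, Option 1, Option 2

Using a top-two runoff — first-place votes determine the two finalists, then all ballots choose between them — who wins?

Option 5

Round 1 first-place votes: Option 1 7, Option 2 3, Option 3 0, Option 4 5, Option 5 6. Option 1 and Option 5 advance.
Runoff: Option 1 is ranked above Option 5 on 10 ballots, Option 5 above Option 1 on 11.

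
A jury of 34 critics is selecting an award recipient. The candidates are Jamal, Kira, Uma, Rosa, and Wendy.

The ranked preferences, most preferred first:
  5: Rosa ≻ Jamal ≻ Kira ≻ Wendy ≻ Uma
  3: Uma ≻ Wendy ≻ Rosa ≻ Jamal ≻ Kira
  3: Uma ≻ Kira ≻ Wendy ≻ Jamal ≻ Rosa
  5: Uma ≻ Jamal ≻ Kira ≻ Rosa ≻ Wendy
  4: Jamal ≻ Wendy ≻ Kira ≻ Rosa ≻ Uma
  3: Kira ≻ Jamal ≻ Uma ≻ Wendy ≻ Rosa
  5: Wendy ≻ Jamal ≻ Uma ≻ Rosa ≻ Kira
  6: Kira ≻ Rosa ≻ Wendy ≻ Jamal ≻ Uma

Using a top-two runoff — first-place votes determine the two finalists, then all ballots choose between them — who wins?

Round 1 first-place votes: Jamal 4, Kira 9, Uma 11, Rosa 5, Wendy 5. Uma and Kira advance.
Runoff: Uma is ranked above Kira on 16 ballots, Kira above Uma on 18.

Kira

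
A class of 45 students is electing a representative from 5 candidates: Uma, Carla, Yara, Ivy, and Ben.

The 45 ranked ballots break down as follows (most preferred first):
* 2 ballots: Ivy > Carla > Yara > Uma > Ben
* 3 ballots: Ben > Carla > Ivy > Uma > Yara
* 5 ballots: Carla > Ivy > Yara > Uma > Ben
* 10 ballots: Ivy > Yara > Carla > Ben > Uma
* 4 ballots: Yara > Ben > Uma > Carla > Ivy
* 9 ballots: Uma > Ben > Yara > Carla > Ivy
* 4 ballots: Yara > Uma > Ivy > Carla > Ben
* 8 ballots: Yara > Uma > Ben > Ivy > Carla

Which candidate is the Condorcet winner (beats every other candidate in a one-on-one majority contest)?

Yara vs Uma: 33–12
Yara vs Carla: 35–10
Yara vs Ivy: 25–20
Yara vs Ben: 33–12
Yara beats every other candidate.

Yara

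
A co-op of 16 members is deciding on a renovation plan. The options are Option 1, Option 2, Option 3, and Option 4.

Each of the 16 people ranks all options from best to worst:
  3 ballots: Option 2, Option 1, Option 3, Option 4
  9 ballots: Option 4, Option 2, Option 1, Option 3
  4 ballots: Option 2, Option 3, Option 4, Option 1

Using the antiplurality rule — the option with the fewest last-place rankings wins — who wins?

Last-place votes: Option 1 4, Option 2 0, Option 3 9, Option 4 3.

Option 2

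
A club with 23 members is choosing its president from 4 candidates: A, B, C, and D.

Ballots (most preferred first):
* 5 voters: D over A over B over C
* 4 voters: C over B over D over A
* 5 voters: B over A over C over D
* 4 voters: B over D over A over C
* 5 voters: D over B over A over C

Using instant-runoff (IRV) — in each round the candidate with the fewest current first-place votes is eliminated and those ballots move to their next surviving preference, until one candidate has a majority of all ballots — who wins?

Round 1: A 0, B 9, C 4, D 10. A eliminated.
Round 2: B 9, C 4, D 10. C eliminated.
Round 3: B 13, D 10. B has a majority (≥12).

B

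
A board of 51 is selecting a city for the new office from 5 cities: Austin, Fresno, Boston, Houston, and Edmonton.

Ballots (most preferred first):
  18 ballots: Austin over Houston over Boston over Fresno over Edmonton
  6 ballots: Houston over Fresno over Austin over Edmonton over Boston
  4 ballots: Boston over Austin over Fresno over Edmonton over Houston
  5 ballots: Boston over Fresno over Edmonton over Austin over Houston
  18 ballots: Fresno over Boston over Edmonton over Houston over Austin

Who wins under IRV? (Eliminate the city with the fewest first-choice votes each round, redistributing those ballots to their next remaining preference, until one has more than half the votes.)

Round 1: Austin 18, Fresno 18, Boston 9, Houston 6, Edmonton 0. Edmonton eliminated.
Round 2: Austin 18, Fresno 18, Boston 9, Houston 6. Houston eliminated.
Round 3: Austin 18, Fresno 24, Boston 9. Boston eliminated.
Round 4: Austin 22, Fresno 29. Fresno has a majority (≥26).

Fresno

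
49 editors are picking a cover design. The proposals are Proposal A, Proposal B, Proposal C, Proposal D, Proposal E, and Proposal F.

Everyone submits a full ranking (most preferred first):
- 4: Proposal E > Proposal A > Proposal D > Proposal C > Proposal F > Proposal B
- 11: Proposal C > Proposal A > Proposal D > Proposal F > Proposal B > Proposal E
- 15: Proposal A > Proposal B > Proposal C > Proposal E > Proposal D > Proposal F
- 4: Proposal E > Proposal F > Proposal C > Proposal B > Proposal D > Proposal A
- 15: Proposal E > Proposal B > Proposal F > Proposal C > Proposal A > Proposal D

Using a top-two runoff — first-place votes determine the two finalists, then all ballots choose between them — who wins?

Round 1 first-place votes: Proposal A 15, Proposal B 0, Proposal C 11, Proposal D 0, Proposal E 23, Proposal F 0. Proposal E and Proposal A advance.
Runoff: Proposal E is ranked above Proposal A on 23 ballots, Proposal A above Proposal E on 26.

Proposal A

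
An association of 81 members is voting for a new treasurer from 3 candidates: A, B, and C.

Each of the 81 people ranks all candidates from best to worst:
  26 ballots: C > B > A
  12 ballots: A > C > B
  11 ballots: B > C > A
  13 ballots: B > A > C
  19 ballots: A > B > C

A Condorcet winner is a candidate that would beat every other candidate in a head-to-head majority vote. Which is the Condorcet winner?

B

B vs A: 50–31
B vs C: 43–38
B beats every other candidate.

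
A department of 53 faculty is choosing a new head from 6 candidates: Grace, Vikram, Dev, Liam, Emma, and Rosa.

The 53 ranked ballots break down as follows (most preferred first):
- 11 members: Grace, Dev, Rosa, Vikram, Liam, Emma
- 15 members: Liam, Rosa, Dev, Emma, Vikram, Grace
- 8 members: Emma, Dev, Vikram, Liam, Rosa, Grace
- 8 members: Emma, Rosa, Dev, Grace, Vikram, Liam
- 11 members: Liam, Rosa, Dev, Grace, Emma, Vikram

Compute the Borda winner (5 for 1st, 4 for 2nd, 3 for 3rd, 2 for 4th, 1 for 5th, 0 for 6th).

Grace: 11×5 + 15×0 + 8×0 + 8×2 + 11×2 = 93
Vikram: 11×2 + 15×1 + 8×3 + 8×1 + 11×0 = 69
Dev: 11×4 + 15×3 + 8×4 + 8×3 + 11×3 = 178
Liam: 11×1 + 15×5 + 8×2 + 8×0 + 11×5 = 157
Emma: 11×0 + 15×2 + 8×5 + 8×5 + 11×1 = 121
Rosa: 11×3 + 15×4 + 8×1 + 8×4 + 11×4 = 177

Dev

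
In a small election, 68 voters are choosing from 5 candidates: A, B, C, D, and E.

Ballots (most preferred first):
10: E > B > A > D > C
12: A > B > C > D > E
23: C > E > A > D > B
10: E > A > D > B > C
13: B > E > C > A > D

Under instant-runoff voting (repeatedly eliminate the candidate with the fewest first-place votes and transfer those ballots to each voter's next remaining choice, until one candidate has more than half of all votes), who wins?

B

Round 1: A 12, B 13, C 23, D 0, E 20. D eliminated.
Round 2: A 12, B 13, C 23, E 20. A eliminated.
Round 3: B 25, C 23, E 20. E eliminated.
Round 4: B 45, C 23. B has a majority (≥35).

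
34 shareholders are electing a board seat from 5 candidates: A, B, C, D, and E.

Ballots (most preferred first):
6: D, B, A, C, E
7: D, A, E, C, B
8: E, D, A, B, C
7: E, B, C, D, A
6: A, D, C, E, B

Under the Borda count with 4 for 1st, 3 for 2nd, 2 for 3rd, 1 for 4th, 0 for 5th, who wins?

D

A: 6×2 + 7×3 + 8×2 + 7×0 + 6×4 = 73
B: 6×3 + 7×0 + 8×1 + 7×3 + 6×0 = 47
C: 6×1 + 7×1 + 8×0 + 7×2 + 6×2 = 39
D: 6×4 + 7×4 + 8×3 + 7×1 + 6×3 = 101
E: 6×0 + 7×2 + 8×4 + 7×4 + 6×1 = 80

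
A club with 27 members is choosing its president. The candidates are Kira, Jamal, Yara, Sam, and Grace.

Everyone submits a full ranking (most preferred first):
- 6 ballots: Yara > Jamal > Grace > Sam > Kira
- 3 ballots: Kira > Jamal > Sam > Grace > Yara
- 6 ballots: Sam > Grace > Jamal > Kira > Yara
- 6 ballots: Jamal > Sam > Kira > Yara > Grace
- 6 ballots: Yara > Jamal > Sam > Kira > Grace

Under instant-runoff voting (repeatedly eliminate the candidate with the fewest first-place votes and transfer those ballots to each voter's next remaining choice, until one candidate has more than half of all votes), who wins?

Jamal

Round 1: Kira 3, Jamal 6, Yara 12, Sam 6, Grace 0. Grace eliminated.
Round 2: Kira 3, Jamal 6, Yara 12, Sam 6. Kira eliminated.
Round 3: Jamal 9, Yara 12, Sam 6. Sam eliminated.
Round 4: Jamal 15, Yara 12. Jamal has a majority (≥14).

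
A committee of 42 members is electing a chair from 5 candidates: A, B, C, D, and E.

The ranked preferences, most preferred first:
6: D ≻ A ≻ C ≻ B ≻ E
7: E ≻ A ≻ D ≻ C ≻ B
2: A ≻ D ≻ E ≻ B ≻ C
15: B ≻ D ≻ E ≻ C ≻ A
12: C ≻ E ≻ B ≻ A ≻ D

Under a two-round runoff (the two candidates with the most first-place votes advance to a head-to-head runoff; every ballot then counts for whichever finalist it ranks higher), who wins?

Round 1 first-place votes: A 2, B 15, C 12, D 6, E 7. B and C advance.
Runoff: B is ranked above C on 17 ballots, C above B on 25.

C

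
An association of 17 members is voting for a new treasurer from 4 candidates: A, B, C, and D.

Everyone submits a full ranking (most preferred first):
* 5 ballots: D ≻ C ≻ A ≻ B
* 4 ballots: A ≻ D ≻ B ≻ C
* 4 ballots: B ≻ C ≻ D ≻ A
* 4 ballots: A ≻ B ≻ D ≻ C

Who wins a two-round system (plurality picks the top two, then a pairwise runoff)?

D

Round 1 first-place votes: A 8, B 4, C 0, D 5. A and D advance.
Runoff: A is ranked above D on 8 ballots, D above A on 9.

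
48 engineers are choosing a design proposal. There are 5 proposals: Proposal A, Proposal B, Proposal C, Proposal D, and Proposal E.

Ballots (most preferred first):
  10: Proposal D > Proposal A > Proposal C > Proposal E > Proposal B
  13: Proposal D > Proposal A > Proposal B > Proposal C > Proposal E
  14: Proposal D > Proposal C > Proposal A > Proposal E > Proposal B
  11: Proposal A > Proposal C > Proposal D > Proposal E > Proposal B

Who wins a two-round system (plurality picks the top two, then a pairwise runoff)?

Round 1 first-place votes: Proposal A 11, Proposal B 0, Proposal C 0, Proposal D 37, Proposal E 0. Proposal D and Proposal A advance.
Runoff: Proposal D is ranked above Proposal A on 37 ballots, Proposal A above Proposal D on 11.

Proposal D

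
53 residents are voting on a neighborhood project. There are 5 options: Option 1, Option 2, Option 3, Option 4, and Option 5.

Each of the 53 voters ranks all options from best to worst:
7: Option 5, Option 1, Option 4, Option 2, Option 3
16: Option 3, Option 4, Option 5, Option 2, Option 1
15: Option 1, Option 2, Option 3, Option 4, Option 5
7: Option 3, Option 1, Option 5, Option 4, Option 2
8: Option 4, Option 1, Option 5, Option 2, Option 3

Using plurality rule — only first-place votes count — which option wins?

First-place votes: Option 1 15, Option 2 0, Option 3 23, Option 4 8, Option 5 7.

Option 3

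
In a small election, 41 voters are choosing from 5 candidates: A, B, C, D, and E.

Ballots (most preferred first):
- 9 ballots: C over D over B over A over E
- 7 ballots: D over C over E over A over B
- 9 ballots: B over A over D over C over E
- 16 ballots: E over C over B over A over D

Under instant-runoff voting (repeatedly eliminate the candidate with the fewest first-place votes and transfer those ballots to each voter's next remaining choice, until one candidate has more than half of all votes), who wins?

C

Round 1: A 0, B 9, C 9, D 7, E 16. A eliminated.
Round 2: B 9, C 9, D 7, E 16. D eliminated.
Round 3: B 9, C 16, E 16. B eliminated.
Round 4: C 25, E 16. C has a majority (≥21).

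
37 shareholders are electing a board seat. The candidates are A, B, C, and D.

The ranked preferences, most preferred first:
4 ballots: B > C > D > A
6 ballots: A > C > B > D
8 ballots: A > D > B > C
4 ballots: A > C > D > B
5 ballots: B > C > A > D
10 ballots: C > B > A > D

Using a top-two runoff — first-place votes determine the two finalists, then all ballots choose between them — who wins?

C

Round 1 first-place votes: A 18, B 9, C 10, D 0. A and C advance.
Runoff: A is ranked above C on 18 ballots, C above A on 19.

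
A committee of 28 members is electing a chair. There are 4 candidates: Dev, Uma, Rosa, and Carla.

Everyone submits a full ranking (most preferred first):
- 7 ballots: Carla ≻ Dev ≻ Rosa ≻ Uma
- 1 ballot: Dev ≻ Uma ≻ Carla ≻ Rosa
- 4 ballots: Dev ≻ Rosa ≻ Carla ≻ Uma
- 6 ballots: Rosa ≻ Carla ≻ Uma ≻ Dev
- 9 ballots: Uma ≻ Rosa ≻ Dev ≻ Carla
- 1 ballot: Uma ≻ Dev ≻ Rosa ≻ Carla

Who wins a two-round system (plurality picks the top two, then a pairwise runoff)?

Round 1 first-place votes: Dev 5, Uma 10, Rosa 6, Carla 7. Uma and Carla advance.
Runoff: Uma is ranked above Carla on 11 ballots, Carla above Uma on 17.

Carla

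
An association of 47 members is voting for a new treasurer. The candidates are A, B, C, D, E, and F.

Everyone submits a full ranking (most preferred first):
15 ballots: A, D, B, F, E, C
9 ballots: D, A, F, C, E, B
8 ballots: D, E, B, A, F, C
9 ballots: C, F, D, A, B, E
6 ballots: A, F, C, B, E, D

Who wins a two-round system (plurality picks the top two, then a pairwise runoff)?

D

Round 1 first-place votes: A 21, B 0, C 9, D 17, E 0, F 0. A and D advance.
Runoff: A is ranked above D on 21 ballots, D above A on 26.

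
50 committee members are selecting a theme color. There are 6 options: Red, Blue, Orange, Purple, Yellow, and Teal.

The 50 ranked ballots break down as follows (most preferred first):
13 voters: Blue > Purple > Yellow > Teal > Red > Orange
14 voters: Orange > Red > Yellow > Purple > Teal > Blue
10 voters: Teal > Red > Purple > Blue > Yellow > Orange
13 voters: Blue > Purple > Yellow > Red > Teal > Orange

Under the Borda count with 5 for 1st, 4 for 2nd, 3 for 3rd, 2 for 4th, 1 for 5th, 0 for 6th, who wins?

Purple

Red: 13×1 + 14×4 + 10×4 + 13×2 = 135
Blue: 13×5 + 14×0 + 10×2 + 13×5 = 150
Orange: 13×0 + 14×5 + 10×0 + 13×0 = 70
Purple: 13×4 + 14×2 + 10×3 + 13×4 = 162
Yellow: 13×3 + 14×3 + 10×1 + 13×3 = 130
Teal: 13×2 + 14×1 + 10×5 + 13×1 = 103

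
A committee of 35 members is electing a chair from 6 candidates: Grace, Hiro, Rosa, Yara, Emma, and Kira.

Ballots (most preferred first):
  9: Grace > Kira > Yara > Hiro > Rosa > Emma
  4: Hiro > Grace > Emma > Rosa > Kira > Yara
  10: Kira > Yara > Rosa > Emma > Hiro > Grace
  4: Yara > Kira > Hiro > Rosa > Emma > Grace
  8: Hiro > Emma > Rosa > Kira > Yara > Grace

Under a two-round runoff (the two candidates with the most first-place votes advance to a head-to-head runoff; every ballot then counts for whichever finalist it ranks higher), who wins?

Round 1 first-place votes: Grace 9, Hiro 12, Rosa 0, Yara 4, Emma 0, Kira 10. Hiro and Kira advance.
Runoff: Hiro is ranked above Kira on 12 ballots, Kira above Hiro on 23.

Kira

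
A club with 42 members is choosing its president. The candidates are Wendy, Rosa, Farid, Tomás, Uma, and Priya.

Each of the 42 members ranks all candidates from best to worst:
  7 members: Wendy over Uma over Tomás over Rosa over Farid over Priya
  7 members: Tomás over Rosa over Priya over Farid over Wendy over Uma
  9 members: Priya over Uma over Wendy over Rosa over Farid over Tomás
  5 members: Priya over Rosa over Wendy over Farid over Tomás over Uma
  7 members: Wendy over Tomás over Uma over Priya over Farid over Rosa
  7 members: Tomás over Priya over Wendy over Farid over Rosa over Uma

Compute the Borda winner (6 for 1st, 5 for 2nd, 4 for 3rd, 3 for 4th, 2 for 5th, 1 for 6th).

Wendy

Wendy: 7×6 + 7×2 + 9×4 + 5×4 + 7×6 + 7×4 = 182
Rosa: 7×3 + 7×5 + 9×3 + 5×5 + 7×1 + 7×2 = 129
Farid: 7×2 + 7×3 + 9×2 + 5×3 + 7×2 + 7×3 = 103
Tomás: 7×4 + 7×6 + 9×1 + 5×2 + 7×5 + 7×6 = 166
Uma: 7×5 + 7×1 + 9×5 + 5×1 + 7×4 + 7×1 = 127
Priya: 7×1 + 7×4 + 9×6 + 5×6 + 7×3 + 7×5 = 175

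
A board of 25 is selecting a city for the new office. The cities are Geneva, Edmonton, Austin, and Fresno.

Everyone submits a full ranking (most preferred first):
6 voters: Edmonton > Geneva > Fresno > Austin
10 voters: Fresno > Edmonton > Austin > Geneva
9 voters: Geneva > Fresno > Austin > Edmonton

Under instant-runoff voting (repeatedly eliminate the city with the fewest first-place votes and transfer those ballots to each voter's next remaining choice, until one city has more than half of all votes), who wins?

Round 1: Geneva 9, Edmonton 6, Austin 0, Fresno 10. Austin eliminated.
Round 2: Geneva 9, Edmonton 6, Fresno 10. Edmonton eliminated.
Round 3: Geneva 15, Fresno 10. Geneva has a majority (≥13).

Geneva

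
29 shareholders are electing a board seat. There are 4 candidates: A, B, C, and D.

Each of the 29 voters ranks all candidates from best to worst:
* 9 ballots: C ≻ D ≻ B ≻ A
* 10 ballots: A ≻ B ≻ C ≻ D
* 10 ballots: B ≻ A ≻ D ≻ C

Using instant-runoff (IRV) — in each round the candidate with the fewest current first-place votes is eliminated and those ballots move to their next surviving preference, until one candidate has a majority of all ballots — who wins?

B

Round 1: A 10, B 10, C 9, D 0. D eliminated.
Round 2: A 10, B 10, C 9. C eliminated.
Round 3: A 10, B 19. B has a majority (≥15).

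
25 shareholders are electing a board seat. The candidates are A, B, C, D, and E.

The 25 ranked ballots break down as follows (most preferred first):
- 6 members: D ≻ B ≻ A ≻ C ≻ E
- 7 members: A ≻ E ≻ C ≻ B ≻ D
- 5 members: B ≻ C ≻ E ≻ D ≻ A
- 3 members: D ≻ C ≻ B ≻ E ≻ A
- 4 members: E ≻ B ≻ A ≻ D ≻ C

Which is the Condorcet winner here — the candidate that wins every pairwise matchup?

B vs A: 18–7
B vs C: 15–10
B vs D: 16–9
B vs E: 14–11
B beats every other candidate.

B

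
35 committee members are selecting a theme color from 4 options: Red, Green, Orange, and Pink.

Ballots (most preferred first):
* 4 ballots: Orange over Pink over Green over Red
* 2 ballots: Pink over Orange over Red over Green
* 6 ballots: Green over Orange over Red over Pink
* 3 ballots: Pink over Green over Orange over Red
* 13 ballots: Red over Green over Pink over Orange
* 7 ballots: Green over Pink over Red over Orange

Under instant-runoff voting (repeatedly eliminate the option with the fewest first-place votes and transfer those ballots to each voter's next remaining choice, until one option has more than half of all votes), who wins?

Round 1: Red 13, Green 13, Orange 4, Pink 5. Orange eliminated.
Round 2: Red 13, Green 13, Pink 9. Pink eliminated.
Round 3: Red 15, Green 20. Green has a majority (≥18).

Green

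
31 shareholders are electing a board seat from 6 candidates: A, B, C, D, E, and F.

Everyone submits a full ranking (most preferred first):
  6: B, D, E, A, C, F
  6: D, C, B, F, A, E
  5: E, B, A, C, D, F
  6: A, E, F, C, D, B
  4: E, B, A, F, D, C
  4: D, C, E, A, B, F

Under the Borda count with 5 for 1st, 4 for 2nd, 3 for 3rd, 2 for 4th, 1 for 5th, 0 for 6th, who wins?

A: 6×2 + 6×1 + 5×3 + 6×5 + 4×3 + 4×2 = 83
B: 6×5 + 6×3 + 5×4 + 6×0 + 4×4 + 4×1 = 88
C: 6×1 + 6×4 + 5×2 + 6×2 + 4×0 + 4×4 = 68
D: 6×4 + 6×5 + 5×1 + 6×1 + 4×1 + 4×5 = 89
E: 6×3 + 6×0 + 5×5 + 6×4 + 4×5 + 4×3 = 99
F: 6×0 + 6×2 + 5×0 + 6×3 + 4×2 + 4×0 = 38

E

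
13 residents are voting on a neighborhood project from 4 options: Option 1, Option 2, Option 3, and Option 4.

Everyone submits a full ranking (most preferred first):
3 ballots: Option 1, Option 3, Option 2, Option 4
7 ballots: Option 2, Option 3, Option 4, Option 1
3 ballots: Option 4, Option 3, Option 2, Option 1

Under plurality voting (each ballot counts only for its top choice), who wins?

First-place votes: Option 1 3, Option 2 7, Option 3 0, Option 4 3.

Option 2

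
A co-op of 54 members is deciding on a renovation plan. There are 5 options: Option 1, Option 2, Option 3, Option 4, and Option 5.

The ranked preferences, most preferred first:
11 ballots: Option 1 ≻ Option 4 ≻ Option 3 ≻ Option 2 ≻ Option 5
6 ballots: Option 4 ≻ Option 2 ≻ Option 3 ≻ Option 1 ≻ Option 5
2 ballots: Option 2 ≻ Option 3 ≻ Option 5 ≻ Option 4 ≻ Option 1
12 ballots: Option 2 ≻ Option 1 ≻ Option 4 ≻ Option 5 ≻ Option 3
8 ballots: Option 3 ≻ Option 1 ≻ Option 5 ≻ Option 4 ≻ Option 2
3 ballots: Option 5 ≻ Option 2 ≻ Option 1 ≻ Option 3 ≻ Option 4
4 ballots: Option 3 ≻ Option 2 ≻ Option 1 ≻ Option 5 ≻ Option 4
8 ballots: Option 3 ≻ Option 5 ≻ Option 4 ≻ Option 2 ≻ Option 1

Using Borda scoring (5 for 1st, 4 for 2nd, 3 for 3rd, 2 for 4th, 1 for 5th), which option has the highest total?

Option 1: 11×5 + 6×2 + 2×1 + 12×4 + 8×4 + 3×3 + 4×3 + 8×1 = 178
Option 2: 11×2 + 6×4 + 2×5 + 12×5 + 8×1 + 3×4 + 4×4 + 8×2 = 168
Option 3: 11×3 + 6×3 + 2×4 + 12×1 + 8×5 + 3×2 + 4×5 + 8×5 = 177
Option 4: 11×4 + 6×5 + 2×2 + 12×3 + 8×2 + 3×1 + 4×1 + 8×3 = 161
Option 5: 11×1 + 6×1 + 2×3 + 12×2 + 8×3 + 3×5 + 4×2 + 8×4 = 126

Option 1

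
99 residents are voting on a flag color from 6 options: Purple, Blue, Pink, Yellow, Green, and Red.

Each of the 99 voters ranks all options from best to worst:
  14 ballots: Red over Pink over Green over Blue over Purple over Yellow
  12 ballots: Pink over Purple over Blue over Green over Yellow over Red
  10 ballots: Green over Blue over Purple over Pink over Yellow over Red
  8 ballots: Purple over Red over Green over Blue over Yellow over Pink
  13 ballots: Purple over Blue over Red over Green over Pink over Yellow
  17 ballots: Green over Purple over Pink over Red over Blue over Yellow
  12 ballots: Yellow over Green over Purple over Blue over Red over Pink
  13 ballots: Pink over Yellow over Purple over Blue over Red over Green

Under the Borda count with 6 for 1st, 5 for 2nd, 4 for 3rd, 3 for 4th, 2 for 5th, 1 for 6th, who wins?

Purple

Purple: 14×2 + 12×5 + 10×4 + 8×6 + 13×6 + 17×5 + 12×4 + 13×4 = 439
Blue: 14×3 + 12×4 + 10×5 + 8×3 + 13×5 + 17×2 + 12×3 + 13×3 = 338
Pink: 14×5 + 12×6 + 10×3 + 8×1 + 13×2 + 17×4 + 12×1 + 13×6 = 364
Yellow: 14×1 + 12×2 + 10×2 + 8×2 + 13×1 + 17×1 + 12×6 + 13×5 = 241
Green: 14×4 + 12×3 + 10×6 + 8×4 + 13×3 + 17×6 + 12×5 + 13×1 = 398
Red: 14×6 + 12×1 + 10×1 + 8×5 + 13×4 + 17×3 + 12×2 + 13×2 = 299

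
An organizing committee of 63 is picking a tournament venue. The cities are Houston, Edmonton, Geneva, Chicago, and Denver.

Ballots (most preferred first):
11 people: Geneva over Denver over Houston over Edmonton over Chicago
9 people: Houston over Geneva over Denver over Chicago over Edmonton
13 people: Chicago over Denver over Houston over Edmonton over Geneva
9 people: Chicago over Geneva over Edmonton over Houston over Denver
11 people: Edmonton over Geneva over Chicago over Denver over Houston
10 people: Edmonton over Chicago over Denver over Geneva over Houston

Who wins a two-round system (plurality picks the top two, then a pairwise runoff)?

Round 1 first-place votes: Houston 9, Edmonton 21, Geneva 11, Chicago 22, Denver 0. Chicago and Edmonton advance.
Runoff: Chicago is ranked above Edmonton on 31 ballots, Edmonton above Chicago on 32.

Edmonton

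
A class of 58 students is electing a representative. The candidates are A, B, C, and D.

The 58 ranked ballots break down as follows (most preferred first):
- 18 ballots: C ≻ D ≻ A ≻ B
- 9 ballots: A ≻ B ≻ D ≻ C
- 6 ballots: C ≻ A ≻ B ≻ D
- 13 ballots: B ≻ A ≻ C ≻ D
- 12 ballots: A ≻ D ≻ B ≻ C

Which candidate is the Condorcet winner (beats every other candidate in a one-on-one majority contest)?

A vs B: 45–13
A vs C: 34–24
A vs D: 40–18
A beats every other candidate.

A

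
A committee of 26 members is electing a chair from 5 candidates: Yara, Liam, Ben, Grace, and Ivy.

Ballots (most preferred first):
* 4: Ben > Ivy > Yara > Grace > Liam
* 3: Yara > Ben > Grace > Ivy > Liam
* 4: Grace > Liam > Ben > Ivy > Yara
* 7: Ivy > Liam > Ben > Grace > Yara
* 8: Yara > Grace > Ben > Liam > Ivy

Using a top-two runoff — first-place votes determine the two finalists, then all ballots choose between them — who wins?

Round 1 first-place votes: Yara 11, Liam 0, Ben 4, Grace 4, Ivy 7. Yara and Ivy advance.
Runoff: Yara is ranked above Ivy on 11 ballots, Ivy above Yara on 15.

Ivy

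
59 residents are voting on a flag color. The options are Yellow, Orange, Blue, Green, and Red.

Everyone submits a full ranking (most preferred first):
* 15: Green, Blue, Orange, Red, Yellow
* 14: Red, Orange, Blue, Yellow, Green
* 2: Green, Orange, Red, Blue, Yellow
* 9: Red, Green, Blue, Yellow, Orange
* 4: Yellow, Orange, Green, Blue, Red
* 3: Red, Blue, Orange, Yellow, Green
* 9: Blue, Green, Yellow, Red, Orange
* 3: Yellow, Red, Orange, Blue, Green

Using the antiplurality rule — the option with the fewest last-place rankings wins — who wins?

Last-place votes: Yellow 17, Orange 18, Blue 0, Green 20, Red 4.

Blue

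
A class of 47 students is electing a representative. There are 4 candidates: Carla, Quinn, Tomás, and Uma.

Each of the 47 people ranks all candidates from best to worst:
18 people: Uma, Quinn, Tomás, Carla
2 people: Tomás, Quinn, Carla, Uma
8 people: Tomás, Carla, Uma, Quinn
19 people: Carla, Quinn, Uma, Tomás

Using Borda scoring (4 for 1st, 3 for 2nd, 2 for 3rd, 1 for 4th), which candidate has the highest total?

Carla: 18×1 + 2×2 + 8×3 + 19×4 = 122
Quinn: 18×3 + 2×3 + 8×1 + 19×3 = 125
Tomás: 18×2 + 2×4 + 8×4 + 19×1 = 95
Uma: 18×4 + 2×1 + 8×2 + 19×2 = 128

Uma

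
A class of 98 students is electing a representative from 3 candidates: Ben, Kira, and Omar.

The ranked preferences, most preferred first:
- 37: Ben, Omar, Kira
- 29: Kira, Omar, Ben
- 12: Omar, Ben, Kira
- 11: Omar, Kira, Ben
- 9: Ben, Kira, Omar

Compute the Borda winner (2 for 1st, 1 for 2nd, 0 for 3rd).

Ben: 37×2 + 29×0 + 12×1 + 11×0 + 9×2 = 104
Kira: 37×0 + 29×2 + 12×0 + 11×1 + 9×1 = 78
Omar: 37×1 + 29×1 + 12×2 + 11×2 + 9×0 = 112

Omar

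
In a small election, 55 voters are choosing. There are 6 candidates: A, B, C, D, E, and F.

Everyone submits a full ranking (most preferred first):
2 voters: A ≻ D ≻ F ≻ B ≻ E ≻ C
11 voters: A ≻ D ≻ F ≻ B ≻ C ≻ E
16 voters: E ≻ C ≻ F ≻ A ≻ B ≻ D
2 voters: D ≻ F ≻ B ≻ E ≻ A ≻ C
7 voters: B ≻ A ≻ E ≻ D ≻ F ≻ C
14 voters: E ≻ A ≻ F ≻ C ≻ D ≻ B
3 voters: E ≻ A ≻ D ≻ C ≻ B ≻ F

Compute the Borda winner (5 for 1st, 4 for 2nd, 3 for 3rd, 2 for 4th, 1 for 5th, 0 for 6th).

A: 2×5 + 11×5 + 16×2 + 2×1 + 7×4 + 14×4 + 3×4 = 195
B: 2×2 + 11×2 + 16×1 + 2×3 + 7×5 + 14×0 + 3×1 = 86
C: 2×0 + 11×1 + 16×4 + 2×0 + 7×0 + 14×2 + 3×2 = 109
D: 2×4 + 11×4 + 16×0 + 2×5 + 7×2 + 14×1 + 3×3 = 99
E: 2×1 + 11×0 + 16×5 + 2×2 + 7×3 + 14×5 + 3×5 = 192
F: 2×3 + 11×3 + 16×3 + 2×4 + 7×1 + 14×3 + 3×0 = 144

A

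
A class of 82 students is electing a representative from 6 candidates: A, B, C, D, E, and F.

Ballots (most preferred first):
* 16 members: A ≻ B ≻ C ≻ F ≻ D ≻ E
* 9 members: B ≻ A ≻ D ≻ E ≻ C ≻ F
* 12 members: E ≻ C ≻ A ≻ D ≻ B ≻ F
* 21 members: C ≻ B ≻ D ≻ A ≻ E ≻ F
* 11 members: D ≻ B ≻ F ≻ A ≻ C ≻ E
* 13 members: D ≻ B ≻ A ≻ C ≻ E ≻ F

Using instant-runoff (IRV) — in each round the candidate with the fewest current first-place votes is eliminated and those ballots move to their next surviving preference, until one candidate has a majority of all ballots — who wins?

A

Round 1: A 16, B 9, C 21, D 24, E 12, F 0. F eliminated.
Round 2: A 16, B 9, C 21, D 24, E 12. B eliminated.
Round 3: A 25, C 21, D 24, E 12. E eliminated.
Round 4: A 25, C 33, D 24. D eliminated.
Round 5: A 49, C 33. A has a majority (≥42).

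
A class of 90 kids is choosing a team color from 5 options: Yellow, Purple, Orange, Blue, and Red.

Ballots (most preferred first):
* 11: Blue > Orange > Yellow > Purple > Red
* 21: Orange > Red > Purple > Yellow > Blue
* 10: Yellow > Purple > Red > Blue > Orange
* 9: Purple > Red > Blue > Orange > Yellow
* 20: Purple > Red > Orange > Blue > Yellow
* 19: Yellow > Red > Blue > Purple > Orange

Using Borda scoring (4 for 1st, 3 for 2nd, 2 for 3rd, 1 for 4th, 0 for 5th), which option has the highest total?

Red

Yellow: 11×2 + 21×1 + 10×4 + 9×0 + 20×0 + 19×4 = 159
Purple: 11×1 + 21×2 + 10×3 + 9×4 + 20×4 + 19×1 = 218
Orange: 11×3 + 21×4 + 10×0 + 9×1 + 20×2 + 19×0 = 166
Blue: 11×4 + 21×0 + 10×1 + 9×2 + 20×1 + 19×2 = 130
Red: 11×0 + 21×3 + 10×2 + 9×3 + 20×3 + 19×3 = 227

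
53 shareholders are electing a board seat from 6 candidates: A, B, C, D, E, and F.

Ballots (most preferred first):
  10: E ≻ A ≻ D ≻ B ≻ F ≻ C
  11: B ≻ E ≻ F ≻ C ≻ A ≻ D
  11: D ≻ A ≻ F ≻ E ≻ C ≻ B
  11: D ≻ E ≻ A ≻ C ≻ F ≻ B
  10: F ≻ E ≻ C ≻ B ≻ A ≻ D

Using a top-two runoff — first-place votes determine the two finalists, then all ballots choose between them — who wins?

D

Round 1 first-place votes: A 0, B 11, C 0, D 22, E 10, F 10. D and B advance.
Runoff: D is ranked above B on 32 ballots, B above D on 21.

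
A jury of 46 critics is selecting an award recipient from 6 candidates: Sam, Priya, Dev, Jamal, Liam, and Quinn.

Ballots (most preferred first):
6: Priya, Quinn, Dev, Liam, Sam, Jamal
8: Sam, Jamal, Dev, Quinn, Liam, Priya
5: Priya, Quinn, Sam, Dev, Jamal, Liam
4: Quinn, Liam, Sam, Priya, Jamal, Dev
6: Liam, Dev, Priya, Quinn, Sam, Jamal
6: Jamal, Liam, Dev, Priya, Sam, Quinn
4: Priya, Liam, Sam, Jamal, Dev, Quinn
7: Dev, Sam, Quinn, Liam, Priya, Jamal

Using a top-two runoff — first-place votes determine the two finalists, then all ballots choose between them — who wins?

Priya

Round 1 first-place votes: Sam 8, Priya 15, Dev 7, Jamal 6, Liam 6, Quinn 4. Priya and Sam advance.
Runoff: Priya is ranked above Sam on 27 ballots, Sam above Priya on 19.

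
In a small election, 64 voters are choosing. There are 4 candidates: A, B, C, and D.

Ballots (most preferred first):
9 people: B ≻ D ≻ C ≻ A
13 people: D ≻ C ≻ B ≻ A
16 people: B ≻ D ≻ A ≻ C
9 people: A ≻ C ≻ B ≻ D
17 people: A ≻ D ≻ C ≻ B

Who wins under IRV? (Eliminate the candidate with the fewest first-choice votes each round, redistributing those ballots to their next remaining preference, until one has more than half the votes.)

B

Round 1: A 26, B 25, C 0, D 13. C eliminated.
Round 2: A 26, B 25, D 13. D eliminated.
Round 3: A 26, B 38. B has a majority (≥33).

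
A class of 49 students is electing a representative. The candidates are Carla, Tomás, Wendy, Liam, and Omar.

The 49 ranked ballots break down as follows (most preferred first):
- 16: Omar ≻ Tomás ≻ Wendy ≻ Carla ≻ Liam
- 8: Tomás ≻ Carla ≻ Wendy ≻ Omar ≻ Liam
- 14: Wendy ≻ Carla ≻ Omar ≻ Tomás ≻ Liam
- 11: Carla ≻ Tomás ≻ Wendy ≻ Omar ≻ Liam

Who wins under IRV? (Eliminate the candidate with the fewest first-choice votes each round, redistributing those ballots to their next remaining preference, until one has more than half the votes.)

Carla

Round 1: Carla 11, Tomás 8, Wendy 14, Liam 0, Omar 16. Liam eliminated.
Round 2: Carla 11, Tomás 8, Wendy 14, Omar 16. Tomás eliminated.
Round 3: Carla 19, Wendy 14, Omar 16. Wendy eliminated.
Round 4: Carla 33, Omar 16. Carla has a majority (≥25).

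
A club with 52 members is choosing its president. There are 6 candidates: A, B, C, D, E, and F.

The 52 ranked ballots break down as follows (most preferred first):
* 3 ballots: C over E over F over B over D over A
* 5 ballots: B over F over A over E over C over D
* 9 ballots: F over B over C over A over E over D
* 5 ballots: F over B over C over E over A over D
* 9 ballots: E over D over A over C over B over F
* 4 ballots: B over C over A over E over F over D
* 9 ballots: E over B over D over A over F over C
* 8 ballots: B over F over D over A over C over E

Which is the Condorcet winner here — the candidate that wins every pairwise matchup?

B vs A: 43–9
B vs C: 40–12
B vs D: 43–9
B vs E: 31–21
B vs F: 35–17
B beats every other candidate.

B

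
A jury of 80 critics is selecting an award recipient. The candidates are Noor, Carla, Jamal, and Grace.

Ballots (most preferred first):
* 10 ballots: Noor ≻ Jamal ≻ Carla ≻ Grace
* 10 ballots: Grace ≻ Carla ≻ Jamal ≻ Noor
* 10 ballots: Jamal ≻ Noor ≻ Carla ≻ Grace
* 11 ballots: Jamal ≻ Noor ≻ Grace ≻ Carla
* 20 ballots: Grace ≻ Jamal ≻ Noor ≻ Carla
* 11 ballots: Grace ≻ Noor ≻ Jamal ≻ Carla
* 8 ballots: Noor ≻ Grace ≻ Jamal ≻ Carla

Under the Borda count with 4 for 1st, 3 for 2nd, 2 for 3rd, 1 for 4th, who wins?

Noor: 10×4 + 10×1 + 10×3 + 11×3 + 20×2 + 11×3 + 8×4 = 218
Carla: 10×2 + 10×3 + 10×2 + 11×1 + 20×1 + 11×1 + 8×1 = 120
Jamal: 10×3 + 10×2 + 10×4 + 11×4 + 20×3 + 11×2 + 8×2 = 232
Grace: 10×1 + 10×4 + 10×1 + 11×2 + 20×4 + 11×4 + 8×3 = 230

Jamal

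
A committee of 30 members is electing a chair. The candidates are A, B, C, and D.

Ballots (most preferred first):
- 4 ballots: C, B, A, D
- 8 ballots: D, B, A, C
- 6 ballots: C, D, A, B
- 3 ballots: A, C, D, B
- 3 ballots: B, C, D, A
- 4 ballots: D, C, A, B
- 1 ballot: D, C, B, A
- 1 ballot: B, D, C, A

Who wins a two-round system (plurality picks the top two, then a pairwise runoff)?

Round 1 first-place votes: A 3, B 4, C 10, D 13. D and C advance.
Runoff: D is ranked above C on 14 ballots, C above D on 16.

C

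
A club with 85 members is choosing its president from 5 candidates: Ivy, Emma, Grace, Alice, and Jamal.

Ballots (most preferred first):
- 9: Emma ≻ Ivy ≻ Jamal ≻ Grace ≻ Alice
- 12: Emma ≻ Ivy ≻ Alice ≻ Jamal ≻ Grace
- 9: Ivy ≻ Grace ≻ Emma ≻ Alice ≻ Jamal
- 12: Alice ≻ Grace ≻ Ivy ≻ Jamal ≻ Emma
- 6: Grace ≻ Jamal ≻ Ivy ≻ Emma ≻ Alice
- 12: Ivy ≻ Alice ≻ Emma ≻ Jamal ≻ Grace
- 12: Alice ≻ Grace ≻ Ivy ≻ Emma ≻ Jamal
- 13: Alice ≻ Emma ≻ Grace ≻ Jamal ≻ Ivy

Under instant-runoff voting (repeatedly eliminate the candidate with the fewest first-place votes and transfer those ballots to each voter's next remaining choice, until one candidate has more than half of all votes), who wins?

Round 1: Ivy 21, Emma 21, Grace 6, Alice 37, Jamal 0. Jamal eliminated.
Round 2: Ivy 21, Emma 21, Grace 6, Alice 37. Grace eliminated.
Round 3: Ivy 27, Emma 21, Alice 37. Emma eliminated.
Round 4: Ivy 48, Alice 37. Ivy has a majority (≥43).

Ivy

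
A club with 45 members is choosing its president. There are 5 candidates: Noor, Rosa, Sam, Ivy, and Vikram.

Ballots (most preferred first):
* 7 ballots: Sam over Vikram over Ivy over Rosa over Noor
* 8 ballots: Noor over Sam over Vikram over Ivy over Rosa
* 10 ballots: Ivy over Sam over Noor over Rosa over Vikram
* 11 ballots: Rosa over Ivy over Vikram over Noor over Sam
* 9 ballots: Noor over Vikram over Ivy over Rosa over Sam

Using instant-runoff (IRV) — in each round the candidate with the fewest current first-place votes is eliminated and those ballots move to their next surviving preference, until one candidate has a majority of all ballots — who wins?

Ivy

Round 1: Noor 17, Rosa 11, Sam 7, Ivy 10, Vikram 0. Vikram eliminated.
Round 2: Noor 17, Rosa 11, Sam 7, Ivy 10. Sam eliminated.
Round 3: Noor 17, Rosa 11, Ivy 17. Rosa eliminated.
Round 4: Noor 17, Ivy 28. Ivy has a majority (≥23).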